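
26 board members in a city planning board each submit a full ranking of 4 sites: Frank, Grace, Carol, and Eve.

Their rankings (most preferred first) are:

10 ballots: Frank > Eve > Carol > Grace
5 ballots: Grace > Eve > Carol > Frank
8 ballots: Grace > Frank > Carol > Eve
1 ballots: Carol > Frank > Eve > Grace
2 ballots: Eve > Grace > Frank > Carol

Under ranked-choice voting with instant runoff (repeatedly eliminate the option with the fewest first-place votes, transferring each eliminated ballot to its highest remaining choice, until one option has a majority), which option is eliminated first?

Round 1: Grace 13, Frank 10, Eve 2, Carol 1. Carol has the fewest and is eliminated.
Round 2: Grace 13, Frank 11, Eve 2. Eve has the fewest and is eliminated.
Round 3: Grace 15, Frank 11. Grace has a majority.

Carol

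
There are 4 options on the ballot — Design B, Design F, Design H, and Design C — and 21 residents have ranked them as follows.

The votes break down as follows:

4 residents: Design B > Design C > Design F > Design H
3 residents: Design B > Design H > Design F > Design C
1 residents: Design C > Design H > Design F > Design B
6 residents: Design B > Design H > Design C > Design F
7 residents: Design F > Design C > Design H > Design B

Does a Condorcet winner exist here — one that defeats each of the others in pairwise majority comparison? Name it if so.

Head-to-head results (21 voters total):
Design B vs Design F: Design B wins 13–8.
Design B vs Design H: Design B wins 13–8.
Design B vs Design C: Design B wins 13–8.
Design F vs Design H: Design F wins 11–10.
Design F vs Design C: Design C wins 11–10.
Design H vs Design C: Design C wins 12–9.
Design B beats each rival — Design F (13–8), Design H (13–8), Design C (13–8) — so Design B is the Condorcet winner.

Design B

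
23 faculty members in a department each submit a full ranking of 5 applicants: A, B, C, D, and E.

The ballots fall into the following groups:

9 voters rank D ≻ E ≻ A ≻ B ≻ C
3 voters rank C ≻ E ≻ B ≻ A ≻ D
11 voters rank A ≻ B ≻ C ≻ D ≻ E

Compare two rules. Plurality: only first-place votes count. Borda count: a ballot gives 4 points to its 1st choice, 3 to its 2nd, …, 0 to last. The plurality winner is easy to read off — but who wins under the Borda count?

Plurality first-place counts: A 11, B 0, C 3, D 9, E 0 → A.
Borda totals: A 65, B 48, C 34, D 47, E 36 → A.

A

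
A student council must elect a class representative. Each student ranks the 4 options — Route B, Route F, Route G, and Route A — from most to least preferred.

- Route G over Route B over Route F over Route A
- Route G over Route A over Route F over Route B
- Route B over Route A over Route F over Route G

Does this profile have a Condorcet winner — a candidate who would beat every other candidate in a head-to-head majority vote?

Head-to-head results (3 voters total):
Route B vs Route F: Route B wins 2–1.
Route B vs Route G: Route G wins 2–1.
Route B vs Route A: Route B wins 2–1.
Route F vs Route G: Route G wins 2–1.
Route F vs Route A: Route A wins 2–1.
Route G vs Route A: Route G wins 2–1.
Route G beats each rival — Route B (2–1), Route F (2–1), Route A (2–1) — so Route G is the Condorcet winner.

Yes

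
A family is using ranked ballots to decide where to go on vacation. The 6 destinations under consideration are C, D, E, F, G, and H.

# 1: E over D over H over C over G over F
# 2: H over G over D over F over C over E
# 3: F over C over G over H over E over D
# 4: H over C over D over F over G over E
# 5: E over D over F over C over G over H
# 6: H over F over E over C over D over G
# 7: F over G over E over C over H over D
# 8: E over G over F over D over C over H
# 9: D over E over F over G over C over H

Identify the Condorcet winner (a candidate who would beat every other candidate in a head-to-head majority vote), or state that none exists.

There is no Condorcet winner

Head-to-head results (9 voters total):
C vs D: D wins 5–4.
C vs E: E wins 6–3.
C vs F: F wins 7–2.
C vs G: C wins 5–4.
C vs H: C wins 5–4.
D vs E: E wins 6–3.
D vs F: D wins 5–4.
D vs G: D wins 5–4.
D vs H: H wins 5–4.
E vs F: F wins 5–4.
E vs G: E wins 5–4.
E vs H: E wins 5–4.
F vs G: F wins 6–3.
F vs H: F wins 5–4.
G vs H: G wins 5–4.
No candidate beats all others: C beats H beats D beats C, a majority cycle.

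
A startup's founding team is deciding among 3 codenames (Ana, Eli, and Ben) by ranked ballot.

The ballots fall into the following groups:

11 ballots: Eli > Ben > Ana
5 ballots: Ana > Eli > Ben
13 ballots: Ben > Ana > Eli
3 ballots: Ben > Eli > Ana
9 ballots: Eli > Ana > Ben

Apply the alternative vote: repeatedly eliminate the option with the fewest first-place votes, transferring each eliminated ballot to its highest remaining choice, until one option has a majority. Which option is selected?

Eli

Round 1: Eli 20, Ben 16, Ana 5. Ana has the fewest and is eliminated.
Round 2: Eli 25, Ben 16. Eli has a majority.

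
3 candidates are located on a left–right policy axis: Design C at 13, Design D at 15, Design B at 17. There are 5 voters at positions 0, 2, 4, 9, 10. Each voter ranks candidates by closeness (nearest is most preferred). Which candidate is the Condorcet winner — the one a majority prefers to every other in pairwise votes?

With single-peaked preferences on a line, the Condorcet winner is the candidate closest to the median voter.
The median voter (position 4) is closest to Design C at 13.
Check: Design C vs Design D — voters closer to Design C: 5 of 5.

Design C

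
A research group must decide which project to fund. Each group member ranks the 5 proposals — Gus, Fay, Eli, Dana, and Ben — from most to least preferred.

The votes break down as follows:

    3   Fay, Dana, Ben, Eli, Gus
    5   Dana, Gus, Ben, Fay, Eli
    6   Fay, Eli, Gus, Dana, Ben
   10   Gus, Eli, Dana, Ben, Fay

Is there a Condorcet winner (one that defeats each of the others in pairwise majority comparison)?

Head-to-head results (24 voters total):
Gus vs Fay: Gus wins 15–9.
Gus vs Eli: Gus wins 15–9.
Gus vs Dana: Gus wins 16–8.
Gus vs Ben: Gus wins 21–3.
Fay vs Eli: Fay wins 14–10.
Fay vs Dana: Dana wins 15–9.
Fay vs Ben: Ben wins 15–9.
Eli vs Dana: Eli wins 16–8.
Eli vs Ben: Eli wins 16–8.
Dana vs Ben: Dana wins 24–0.
Gus beats each rival — Fay (15–9), Eli (15–9), Dana (16–8), Ben (21–3) — so Gus is the Condorcet winner.

Yes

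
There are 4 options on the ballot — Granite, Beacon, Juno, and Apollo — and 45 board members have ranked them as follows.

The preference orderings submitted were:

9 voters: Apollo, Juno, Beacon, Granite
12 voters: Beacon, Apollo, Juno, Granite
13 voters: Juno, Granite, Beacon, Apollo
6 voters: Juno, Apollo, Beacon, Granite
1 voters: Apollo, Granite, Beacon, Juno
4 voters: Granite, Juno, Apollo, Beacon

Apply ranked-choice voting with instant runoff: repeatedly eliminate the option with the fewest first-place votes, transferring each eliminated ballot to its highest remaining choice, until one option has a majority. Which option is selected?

Juno

Round 1: Juno 19, Beacon 12, Apollo 10, Granite 4. Granite has the fewest and is eliminated.
Round 2: Juno 23, Beacon 12, Apollo 10. Juno has a majority.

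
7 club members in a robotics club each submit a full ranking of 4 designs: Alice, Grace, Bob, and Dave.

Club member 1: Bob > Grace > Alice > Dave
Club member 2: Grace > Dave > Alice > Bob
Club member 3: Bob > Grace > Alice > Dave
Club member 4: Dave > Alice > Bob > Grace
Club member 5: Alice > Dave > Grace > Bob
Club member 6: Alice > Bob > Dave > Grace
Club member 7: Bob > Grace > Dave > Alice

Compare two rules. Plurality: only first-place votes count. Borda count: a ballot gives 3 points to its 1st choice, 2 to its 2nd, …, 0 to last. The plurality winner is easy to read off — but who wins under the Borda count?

Bob

Plurality first-place counts: Alice 2, Grace 1, Bob 3, Dave 1 → Bob.
Borda totals: Alice 11, Grace 10, Bob 12, Dave 9 → Bob.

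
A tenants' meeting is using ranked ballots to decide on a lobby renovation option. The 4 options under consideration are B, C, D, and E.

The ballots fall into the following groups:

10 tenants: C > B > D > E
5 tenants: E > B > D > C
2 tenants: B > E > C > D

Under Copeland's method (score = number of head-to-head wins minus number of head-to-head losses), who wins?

C

Pairwise results:
  B vs C: C wins 10–7.
  B vs D: B wins 17–0.
  B vs E: B wins 12–5.
  C vs D: C wins 12–5.
  C vs E: C wins 10–7.
  D vs E: D wins 10–7.
Copeland scores (wins − losses):
  B: 2 − 1 = 1
  C: 3 − 0 = 3
  D: 1 − 2 = -1
  E: 0 − 3 = -3
C has the best Copeland score.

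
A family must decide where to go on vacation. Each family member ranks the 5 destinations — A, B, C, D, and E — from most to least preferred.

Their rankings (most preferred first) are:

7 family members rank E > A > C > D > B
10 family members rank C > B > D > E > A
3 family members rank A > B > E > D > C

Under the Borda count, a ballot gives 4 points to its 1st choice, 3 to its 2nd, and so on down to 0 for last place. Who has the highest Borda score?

Borda scores:
  A: 7·3 + 10·0 + 3·4 = 33
  B: 7·0 + 10·3 + 3·3 = 39
  C: 7·2 + 10·4 + 3·0 = 54
  D: 7·1 + 10·2 + 3·1 = 30
  E: 7·4 + 10·1 + 3·2 = 44
C has the highest total.

C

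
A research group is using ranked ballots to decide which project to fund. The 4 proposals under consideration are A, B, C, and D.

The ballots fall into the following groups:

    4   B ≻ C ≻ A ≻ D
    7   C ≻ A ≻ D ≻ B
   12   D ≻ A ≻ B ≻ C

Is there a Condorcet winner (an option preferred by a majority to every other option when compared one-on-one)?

Yes

Head-to-head results (23 voters total):
A vs B: A wins 19–4.
A vs C: A wins 12–11.
A vs D: D wins 12–11.
B vs C: B wins 16–7.
B vs D: D wins 19–4.
C vs D: D wins 12–11.
D beats each rival — A (12–11), B (19–4), C (12–11) — so D is the Condorcet winner.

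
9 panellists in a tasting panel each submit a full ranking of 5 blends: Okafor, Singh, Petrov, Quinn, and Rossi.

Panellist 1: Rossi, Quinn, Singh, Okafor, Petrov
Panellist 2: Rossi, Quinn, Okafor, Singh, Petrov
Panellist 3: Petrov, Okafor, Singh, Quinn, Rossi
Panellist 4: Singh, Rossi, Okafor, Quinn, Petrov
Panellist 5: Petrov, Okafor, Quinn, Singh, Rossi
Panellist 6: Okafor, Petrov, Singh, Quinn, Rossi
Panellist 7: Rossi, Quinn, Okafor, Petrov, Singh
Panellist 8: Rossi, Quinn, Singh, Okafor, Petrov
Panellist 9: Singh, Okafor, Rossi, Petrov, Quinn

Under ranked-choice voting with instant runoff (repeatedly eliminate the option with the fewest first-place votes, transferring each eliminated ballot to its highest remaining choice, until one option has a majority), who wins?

Round 1: Rossi 4, Singh 2, Petrov 2, Okafor 1, Quinn 0. Quinn has the fewest and is eliminated.
Round 2: Rossi 4, Singh 2, Petrov 2, Okafor 1. Okafor has the fewest and is eliminated.
Round 3: Rossi 4, Petrov 3, Singh 2. Singh has the fewest and is eliminated.
Round 4: Rossi 6, Petrov 3. Rossi has a majority.

Rossi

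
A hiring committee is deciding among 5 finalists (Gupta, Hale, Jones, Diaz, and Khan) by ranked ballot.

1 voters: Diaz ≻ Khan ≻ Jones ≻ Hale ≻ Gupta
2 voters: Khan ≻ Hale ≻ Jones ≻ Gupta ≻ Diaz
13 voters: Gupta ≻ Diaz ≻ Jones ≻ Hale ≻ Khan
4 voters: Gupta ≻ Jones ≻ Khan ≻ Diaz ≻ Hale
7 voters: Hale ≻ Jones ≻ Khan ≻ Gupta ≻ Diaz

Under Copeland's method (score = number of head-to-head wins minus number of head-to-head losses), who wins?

Pairwise results:
  Gupta vs Hale: Gupta wins 17–10.
  Gupta vs Jones: Gupta wins 17–10.
  Gupta vs Diaz: Gupta wins 26–1.
  Gupta vs Khan: Gupta wins 17–10.
  Hale vs Jones: Jones wins 18–9.
  Hale vs Diaz: Diaz wins 18–9.
  Hale vs Khan: Hale wins 20–7.
  Jones vs Diaz: Diaz wins 14–13.
  Jones vs Khan: Jones wins 24–3.
  Diaz vs Khan: Diaz wins 14–13.
Copeland scores (wins − losses):
  Gupta: 4 − 0 = 4
  Hale: 1 − 3 = -2
  Jones: 2 − 2 = 0
  Diaz: 3 − 1 = 2
  Khan: 0 − 4 = -4
Gupta has the best Copeland score.

Gupta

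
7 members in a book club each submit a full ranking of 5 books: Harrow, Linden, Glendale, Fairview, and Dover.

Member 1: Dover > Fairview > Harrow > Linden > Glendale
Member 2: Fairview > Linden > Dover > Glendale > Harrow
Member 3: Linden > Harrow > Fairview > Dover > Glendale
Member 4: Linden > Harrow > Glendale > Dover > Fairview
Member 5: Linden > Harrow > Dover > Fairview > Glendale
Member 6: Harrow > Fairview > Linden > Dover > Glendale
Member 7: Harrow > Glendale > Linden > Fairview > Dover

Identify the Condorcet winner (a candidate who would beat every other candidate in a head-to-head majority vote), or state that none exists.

Head-to-head results (7 voters total):
Harrow vs Linden: Linden wins 4–3.
Harrow vs Glendale: Harrow wins 6–1.
Harrow vs Fairview: Harrow wins 5–2.
Harrow vs Dover: Harrow wins 5–2.
Linden vs Glendale: Linden wins 6–1.
Linden vs Fairview: Linden wins 4–3.
Linden vs Dover: Linden wins 6–1.
Glendale vs Fairview: Fairview wins 5–2.
Glendale vs Dover: Dover wins 5–2.
Fairview vs Dover: Fairview wins 4–3.
Linden beats each rival — Harrow (4–3), Glendale (6–1), Fairview (4–3), Dover (6–1) — so Linden is the Condorcet winner.

Linden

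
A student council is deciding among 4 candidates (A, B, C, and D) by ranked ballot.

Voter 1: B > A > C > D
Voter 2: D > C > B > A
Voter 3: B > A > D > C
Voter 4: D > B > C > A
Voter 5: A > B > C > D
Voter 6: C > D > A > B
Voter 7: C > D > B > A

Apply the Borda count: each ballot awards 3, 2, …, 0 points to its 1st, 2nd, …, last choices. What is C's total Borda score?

Borda scores:
  A: 2 + 0 + 2 + 0 + 3 + 1 + 0 = 8
  B: 3 + 1 + 3 + 2 + 2 + 0 + 1 = 12
  C: 1 + 2 + 0 + 1 + 1 + 3 + 3 = 11
  D: 0 + 3 + 1 + 3 + 0 + 2 + 2 = 11

11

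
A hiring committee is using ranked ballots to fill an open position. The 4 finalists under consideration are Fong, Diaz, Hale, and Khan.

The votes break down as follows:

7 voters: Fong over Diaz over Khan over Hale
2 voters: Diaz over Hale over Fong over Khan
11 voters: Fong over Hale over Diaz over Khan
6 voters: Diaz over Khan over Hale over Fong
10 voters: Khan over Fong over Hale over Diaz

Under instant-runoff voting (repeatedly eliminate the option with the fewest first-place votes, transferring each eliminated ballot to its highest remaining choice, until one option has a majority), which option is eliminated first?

Round 1: Fong 18, Khan 10, Diaz 8, Hale 0. Hale has the fewest and is eliminated.
Round 2: Fong 18, Khan 10, Diaz 8. Diaz has the fewest and is eliminated.
Round 3: Fong 20, Khan 16. Fong has a majority.

Hale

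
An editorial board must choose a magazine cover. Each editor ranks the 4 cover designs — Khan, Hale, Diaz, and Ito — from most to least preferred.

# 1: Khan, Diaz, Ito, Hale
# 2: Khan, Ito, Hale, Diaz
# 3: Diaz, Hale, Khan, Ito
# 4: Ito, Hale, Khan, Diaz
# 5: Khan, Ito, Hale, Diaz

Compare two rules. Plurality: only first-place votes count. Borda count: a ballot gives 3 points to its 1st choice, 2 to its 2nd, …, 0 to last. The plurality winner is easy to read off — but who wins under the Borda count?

Plurality first-place counts: Khan 3, Hale 0, Diaz 1, Ito 1 → Khan.
Borda totals: Khan 11, Hale 6, Diaz 5, Ito 8 → Khan.

Khan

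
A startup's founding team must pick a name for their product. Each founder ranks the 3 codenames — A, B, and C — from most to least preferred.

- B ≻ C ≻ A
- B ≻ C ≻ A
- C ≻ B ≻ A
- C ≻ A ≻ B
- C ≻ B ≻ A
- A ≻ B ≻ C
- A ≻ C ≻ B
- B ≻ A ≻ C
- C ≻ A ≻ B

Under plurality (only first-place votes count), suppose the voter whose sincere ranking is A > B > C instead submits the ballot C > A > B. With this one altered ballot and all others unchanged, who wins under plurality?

C

First-place totals with the altered ballot: A 1, B 3, C 5.
The winner is unchanged: still C.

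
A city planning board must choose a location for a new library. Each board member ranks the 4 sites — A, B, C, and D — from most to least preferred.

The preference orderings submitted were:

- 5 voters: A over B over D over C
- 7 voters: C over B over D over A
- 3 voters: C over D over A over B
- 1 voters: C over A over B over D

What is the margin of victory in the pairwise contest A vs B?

2

Ballots ranking A above B: 5+3+1 = 9.
Ballots ranking B above A: 7.
A wins 9–7, a margin of 2.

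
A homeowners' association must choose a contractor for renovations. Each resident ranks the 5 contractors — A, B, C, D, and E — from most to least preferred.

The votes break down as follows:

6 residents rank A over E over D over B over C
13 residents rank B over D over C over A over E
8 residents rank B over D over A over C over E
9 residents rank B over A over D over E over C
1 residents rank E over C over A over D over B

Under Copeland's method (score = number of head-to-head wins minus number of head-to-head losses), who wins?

B

Pairwise results:
  A vs B: B wins 30–7.
  A vs C: A wins 23–14.
  A vs D: D wins 21–16.
  A vs E: A wins 36–1.
  B vs C: B wins 36–1.
  B vs D: B wins 30–7.
  B vs E: B wins 30–7.
  C vs D: D wins 36–1.
  C vs E: C wins 21–16.
  D vs E: D wins 30–7.
Copeland scores (wins − losses):
  A: 2 − 2 = 0
  B: 4 − 0 = 4
  C: 1 − 3 = -2
  D: 3 − 1 = 2
  E: 0 − 4 = -4
B has the best Copeland score.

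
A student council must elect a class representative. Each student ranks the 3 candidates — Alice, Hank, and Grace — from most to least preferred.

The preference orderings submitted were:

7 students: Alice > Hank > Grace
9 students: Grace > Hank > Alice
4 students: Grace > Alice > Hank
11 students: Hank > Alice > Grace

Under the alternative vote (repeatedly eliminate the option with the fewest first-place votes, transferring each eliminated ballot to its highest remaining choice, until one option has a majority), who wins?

Round 1: Grace 13, Hank 11, Alice 7. Alice has the fewest and is eliminated.
Round 2: Hank 18, Grace 13. Hank has a majority.

Hank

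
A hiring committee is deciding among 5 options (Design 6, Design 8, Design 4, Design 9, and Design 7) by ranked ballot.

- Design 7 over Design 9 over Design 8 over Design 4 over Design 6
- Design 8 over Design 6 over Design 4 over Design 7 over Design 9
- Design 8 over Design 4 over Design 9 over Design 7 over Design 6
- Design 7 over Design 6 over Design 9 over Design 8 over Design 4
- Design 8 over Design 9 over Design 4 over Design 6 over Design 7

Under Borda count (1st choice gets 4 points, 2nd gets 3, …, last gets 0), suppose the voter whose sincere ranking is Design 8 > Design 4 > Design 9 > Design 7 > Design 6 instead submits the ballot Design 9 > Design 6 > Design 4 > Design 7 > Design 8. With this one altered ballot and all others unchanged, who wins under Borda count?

Borda totals with the altered ballot: Design 6 10, Design 8 11, Design 4 7, Design 9 12, Design 7 10.
The switch changes the winner from Design 8 to Design 9.

Design 9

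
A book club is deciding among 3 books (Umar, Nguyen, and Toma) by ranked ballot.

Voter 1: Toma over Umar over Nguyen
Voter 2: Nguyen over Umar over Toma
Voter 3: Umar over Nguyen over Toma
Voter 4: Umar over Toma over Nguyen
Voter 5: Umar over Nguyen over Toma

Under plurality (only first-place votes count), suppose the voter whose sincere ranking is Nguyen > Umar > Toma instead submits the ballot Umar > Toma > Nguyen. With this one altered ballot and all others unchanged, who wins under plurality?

First-place totals with the altered ballot: Umar 4, Nguyen 0, Toma 1.
The winner is unchanged: still Umar.

Umar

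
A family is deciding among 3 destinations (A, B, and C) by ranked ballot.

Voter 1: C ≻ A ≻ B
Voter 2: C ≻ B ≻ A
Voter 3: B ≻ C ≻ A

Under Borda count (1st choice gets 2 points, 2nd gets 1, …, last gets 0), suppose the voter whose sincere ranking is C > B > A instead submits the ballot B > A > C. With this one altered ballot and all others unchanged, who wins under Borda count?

B

Borda totals with the altered ballot: A 2, B 4, C 3.
The switch changes the winner from C to B.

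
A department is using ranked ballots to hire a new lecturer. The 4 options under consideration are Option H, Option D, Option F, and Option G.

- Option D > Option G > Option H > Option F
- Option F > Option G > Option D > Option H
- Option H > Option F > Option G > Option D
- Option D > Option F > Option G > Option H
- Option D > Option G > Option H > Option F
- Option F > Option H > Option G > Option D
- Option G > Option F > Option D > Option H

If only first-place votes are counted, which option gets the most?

First-place vote totals:
  Option H: 1
  Option D: 3
  Option F: 2
  Option G: 1
Option D has the most first-place votes.

Option D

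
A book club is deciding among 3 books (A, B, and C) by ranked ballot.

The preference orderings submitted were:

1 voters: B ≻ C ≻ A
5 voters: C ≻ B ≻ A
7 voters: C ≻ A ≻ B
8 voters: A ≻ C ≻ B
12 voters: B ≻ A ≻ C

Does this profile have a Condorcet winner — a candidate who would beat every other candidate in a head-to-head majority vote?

No

Head-to-head results (33 voters total):
A vs B: B wins 18–15.
A vs C: A wins 20–13.
B vs C: C wins 20–13.
No candidate beats all others: A beats C beats B beats A, a majority cycle.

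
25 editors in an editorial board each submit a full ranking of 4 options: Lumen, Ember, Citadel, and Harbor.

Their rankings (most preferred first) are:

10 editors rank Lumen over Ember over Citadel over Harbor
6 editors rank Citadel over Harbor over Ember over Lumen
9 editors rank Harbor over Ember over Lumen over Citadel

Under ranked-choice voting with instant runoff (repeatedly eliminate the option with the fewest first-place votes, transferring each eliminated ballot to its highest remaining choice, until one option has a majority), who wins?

Harbor

Round 1: Lumen 10, Harbor 9, Citadel 6, Ember 0. Ember has the fewest and is eliminated.
Round 2: Lumen 10, Harbor 9, Citadel 6. Citadel has the fewest and is eliminated.
Round 3: Harbor 15, Lumen 10. Harbor has a majority.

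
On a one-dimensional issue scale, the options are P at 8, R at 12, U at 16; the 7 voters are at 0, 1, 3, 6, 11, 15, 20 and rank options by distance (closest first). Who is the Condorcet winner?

With single-peaked preferences on a line, the Condorcet winner is the candidate closest to the median voter.
The median voter (position 6) is closest to P at 8.
Check: P vs R — voters closer to P: 4 of 7.

P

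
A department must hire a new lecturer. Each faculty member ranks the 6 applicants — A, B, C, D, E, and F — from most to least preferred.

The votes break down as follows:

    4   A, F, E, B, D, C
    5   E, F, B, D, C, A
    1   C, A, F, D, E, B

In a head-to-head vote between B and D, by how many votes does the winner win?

8

Ballots ranking B above D: 4+5 = 9.
Ballots ranking D above B: 1.
B wins 9–1, a margin of 8.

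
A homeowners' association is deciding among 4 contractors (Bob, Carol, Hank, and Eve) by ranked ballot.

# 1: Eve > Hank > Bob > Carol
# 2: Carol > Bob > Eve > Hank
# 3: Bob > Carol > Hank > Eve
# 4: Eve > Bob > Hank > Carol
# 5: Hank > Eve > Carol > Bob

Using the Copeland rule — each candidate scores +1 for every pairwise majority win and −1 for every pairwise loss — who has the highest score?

Pairwise results:
  Bob vs Carol: Bob wins 3–2.
  Bob vs Hank: Bob wins 3–2.
  Bob vs Eve: Eve wins 3–2.
  Carol vs Hank: Hank wins 3–2.
  Carol vs Eve: Eve wins 3–2.
  Hank vs Eve: Eve wins 3–2.
Copeland scores (wins − losses):
  Bob: 2 − 1 = 1
  Carol: 0 − 3 = -3
  Hank: 1 − 2 = -1
  Eve: 3 − 0 = 3
Eve has the best Copeland score.

Eve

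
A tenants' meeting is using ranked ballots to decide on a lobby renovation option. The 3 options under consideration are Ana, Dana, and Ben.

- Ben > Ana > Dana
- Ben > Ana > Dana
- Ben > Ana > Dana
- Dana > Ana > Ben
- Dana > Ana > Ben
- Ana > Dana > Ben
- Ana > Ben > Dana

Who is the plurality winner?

First-place vote totals:
  Ana: 2
  Dana: 2
  Ben: 3
Ben has the most first-place votes.

Ben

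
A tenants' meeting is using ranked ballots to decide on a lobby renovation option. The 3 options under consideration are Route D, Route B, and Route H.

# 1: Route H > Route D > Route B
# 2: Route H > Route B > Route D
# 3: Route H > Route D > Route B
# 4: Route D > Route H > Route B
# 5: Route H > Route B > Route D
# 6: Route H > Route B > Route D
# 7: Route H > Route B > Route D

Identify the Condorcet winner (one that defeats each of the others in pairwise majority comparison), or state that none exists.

Route H

Head-to-head results (7 voters total):
Route D vs Route B: Route B wins 4–3.
Route D vs Route H: Route H wins 6–1.
Route B vs Route H: Route H wins 7–0.
Route H beats each rival — Route D (6–1), Route B (7–0) — so Route H is the Condorcet winner.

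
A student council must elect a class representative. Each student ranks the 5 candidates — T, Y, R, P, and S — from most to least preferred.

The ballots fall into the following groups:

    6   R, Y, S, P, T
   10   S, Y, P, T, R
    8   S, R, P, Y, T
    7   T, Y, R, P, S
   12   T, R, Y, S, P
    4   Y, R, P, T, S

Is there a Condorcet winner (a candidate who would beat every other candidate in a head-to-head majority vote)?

Head-to-head results (47 voters total):
T vs Y: Y wins 28–19.
T vs R: T wins 29–18.
T vs P: P wins 28–19.
T vs S: S wins 24–23.
Y vs R: R wins 26–21.
Y vs P: Y wins 39–8.
Y vs S: Y wins 29–18.
R vs P: R wins 37–10.
R vs S: R wins 29–18.
P vs S: S wins 36–11.
No candidate beats all others: T beats R beats Y beats T, a majority cycle.

No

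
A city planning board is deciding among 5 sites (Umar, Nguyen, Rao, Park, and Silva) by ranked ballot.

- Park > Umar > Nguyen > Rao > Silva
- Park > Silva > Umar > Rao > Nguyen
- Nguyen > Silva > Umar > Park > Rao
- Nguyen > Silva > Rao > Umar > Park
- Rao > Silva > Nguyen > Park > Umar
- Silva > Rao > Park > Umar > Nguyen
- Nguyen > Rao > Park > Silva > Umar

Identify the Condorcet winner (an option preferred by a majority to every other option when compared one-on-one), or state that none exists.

Nguyen

Head-to-head results (7 voters total):
Umar vs Nguyen: Nguyen wins 4–3.
Umar vs Rao: Rao wins 4–3.
Umar vs Park: Park wins 5–2.
Umar vs Silva: Silva wins 6–1.
Nguyen vs Rao: Nguyen wins 4–3.
Nguyen vs Park: Nguyen wins 4–3.
Nguyen vs Silva: Nguyen wins 4–3.
Rao vs Park: Rao wins 4–3.
Rao vs Silva: Silva wins 4–3.
Park vs Silva: Silva wins 4–3.
Nguyen beats each rival — Umar (4–3), Rao (4–3), Park (4–3), Silva (4–3) — so Nguyen is the Condorcet winner.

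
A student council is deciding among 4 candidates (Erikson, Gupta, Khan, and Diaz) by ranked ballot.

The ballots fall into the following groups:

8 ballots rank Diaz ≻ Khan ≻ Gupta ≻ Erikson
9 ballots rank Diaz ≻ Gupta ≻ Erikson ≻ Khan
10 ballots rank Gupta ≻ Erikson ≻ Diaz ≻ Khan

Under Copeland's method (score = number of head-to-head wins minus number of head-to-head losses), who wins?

Pairwise results:
  Erikson vs Gupta: Gupta wins 27–0.
  Erikson vs Khan: Erikson wins 19–8.
  Erikson vs Diaz: Diaz wins 17–10.
  Gupta vs Khan: Gupta wins 19–8.
  Gupta vs Diaz: Diaz wins 17–10.
  Khan vs Diaz: Diaz wins 27–0.
Copeland scores (wins − losses):
  Erikson: 1 − 2 = -1
  Gupta: 2 − 1 = 1
  Khan: 0 − 3 = -3
  Diaz: 3 − 0 = 3
Diaz has the best Copeland score.

Diaz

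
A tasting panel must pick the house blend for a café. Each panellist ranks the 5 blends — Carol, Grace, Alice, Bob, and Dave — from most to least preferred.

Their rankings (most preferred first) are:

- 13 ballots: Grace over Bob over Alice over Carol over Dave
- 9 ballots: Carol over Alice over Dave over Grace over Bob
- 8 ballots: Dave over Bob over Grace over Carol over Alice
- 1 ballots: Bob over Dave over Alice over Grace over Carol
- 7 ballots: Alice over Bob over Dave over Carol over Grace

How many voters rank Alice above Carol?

21

Ballots ranking Alice above Carol: 13+1+7 = 21.
Ballots ranking Carol above Alice: 9+8 = 17.
So 21 of 38 voters prefer Alice to Carol.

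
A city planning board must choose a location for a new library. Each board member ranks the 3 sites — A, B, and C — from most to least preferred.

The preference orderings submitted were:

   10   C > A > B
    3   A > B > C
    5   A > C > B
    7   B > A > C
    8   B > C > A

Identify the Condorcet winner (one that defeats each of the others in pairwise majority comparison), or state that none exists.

Head-to-head results (33 voters total):
A vs B: A wins 18–15.
A vs C: C wins 18–15.
B vs C: B wins 18–15.
No candidate beats all others: A beats B beats C beats A, a majority cycle.

There is no Condorcet winner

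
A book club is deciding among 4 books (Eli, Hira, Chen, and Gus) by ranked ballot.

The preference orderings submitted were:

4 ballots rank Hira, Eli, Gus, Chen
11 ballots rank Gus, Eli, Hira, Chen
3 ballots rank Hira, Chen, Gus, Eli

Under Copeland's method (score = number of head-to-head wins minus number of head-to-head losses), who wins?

Pairwise results:
  Eli vs Hira: Eli wins 11–7.
  Eli vs Chen: Eli wins 15–3.
  Eli vs Gus: Gus wins 14–4.
  Hira vs Chen: Hira wins 18–0.
  Hira vs Gus: Gus wins 11–7.
  Chen vs Gus: Gus wins 15–3.
Copeland scores (wins − losses):
  Eli: 2 − 1 = 1
  Hira: 1 − 2 = -1
  Chen: 0 − 3 = -3
  Gus: 3 − 0 = 3
Gus has the best Copeland score.

Gus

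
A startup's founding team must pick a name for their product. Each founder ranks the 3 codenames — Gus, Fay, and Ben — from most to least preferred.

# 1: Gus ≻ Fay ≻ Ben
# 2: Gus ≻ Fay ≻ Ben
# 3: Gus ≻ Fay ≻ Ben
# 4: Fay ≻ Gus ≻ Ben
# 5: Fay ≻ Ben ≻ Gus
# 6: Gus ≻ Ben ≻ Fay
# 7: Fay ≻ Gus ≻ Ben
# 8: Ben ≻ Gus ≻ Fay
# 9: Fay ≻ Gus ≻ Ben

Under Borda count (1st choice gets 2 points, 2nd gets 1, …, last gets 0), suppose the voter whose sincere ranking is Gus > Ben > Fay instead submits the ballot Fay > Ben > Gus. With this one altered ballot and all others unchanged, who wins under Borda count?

Fay

Borda totals with the altered ballot: Gus 10, Fay 13, Ben 4.
The switch changes the winner from Gus to Fay.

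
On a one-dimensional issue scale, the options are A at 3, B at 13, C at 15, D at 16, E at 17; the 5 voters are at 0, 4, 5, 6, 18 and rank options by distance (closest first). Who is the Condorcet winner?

A

With single-peaked preferences on a line, the Condorcet winner is the candidate closest to the median voter.
The median voter (position 5) is closest to A at 3.
Check: A vs C — voters closer to A: 4 of 5.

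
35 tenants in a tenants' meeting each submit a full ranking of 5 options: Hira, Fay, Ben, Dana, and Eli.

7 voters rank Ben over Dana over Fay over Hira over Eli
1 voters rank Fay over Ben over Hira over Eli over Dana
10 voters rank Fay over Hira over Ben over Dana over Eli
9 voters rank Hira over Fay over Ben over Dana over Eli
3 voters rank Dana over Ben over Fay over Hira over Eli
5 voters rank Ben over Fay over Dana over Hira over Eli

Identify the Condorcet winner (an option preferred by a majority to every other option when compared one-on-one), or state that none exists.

Head-to-head results (35 voters total):
Hira vs Fay: Fay wins 26–9.
Hira vs Ben: Hira wins 19–16.
Hira vs Dana: Hira wins 20–15.
Hira vs Eli: Hira wins 35–0.
Fay vs Ben: Fay wins 20–15.
Fay vs Dana: Fay wins 25–10.
Fay vs Eli: Fay wins 35–0.
Ben vs Dana: Ben wins 32–3.
Ben vs Eli: Ben wins 35–0.
Dana vs Eli: Dana wins 34–1.
Fay beats each rival — Hira (26–9), Ben (20–15), Dana (25–10), Eli (35–0) — so Fay is the Condorcet winner.

Fay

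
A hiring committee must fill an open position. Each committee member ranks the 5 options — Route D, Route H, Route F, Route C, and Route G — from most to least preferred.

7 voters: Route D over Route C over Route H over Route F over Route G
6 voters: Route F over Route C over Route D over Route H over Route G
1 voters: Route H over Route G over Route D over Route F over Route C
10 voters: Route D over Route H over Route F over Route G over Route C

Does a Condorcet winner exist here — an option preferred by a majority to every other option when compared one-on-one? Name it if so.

Route D

Head-to-head results (24 voters total):
Route D vs Route H: Route D wins 23–1.
Route D vs Route F: Route D wins 18–6.
Route D vs Route C: Route D wins 18–6.
Route D vs Route G: Route D wins 23–1.
Route H vs Route F: Route H wins 18–6.
Route H vs Route C: Route C wins 13–11.
Route H vs Route G: Route H wins 24–0.
Route F vs Route C: Route F wins 17–7.
Route F vs Route G: Route F wins 23–1.
Route C vs Route G: Route C wins 13–11.
Route D beats each rival — Route H (23–1), Route F (18–6), Route C (18–6), Route G (23–1) — so Route D is the Condorcet winner.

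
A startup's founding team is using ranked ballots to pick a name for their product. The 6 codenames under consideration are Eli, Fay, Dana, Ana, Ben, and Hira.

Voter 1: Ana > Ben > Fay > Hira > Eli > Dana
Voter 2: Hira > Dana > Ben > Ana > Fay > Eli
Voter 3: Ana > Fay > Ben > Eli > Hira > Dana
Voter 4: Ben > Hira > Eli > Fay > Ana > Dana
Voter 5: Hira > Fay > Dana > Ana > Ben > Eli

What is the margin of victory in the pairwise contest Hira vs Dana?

Ballots ranking Hira above Dana: 5.
Ballots ranking Dana above Hira: 0.
Hira wins 5–0, a margin of 5.

5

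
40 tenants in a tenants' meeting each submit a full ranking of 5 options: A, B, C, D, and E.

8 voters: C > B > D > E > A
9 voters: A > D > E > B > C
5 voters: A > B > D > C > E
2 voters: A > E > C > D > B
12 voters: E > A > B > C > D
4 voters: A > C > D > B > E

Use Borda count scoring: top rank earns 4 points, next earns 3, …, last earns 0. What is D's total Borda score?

Borda scores:
  A: 8·0 + 9·4 + 5·4 + 2·4 + 12·3 + 4·4 = 116
  B: 8·3 + 9·1 + 5·3 + 2·0 + 12·2 + 4·1 = 76
  C: 8·4 + 9·0 + 5·1 + 2·2 + 12·1 + 4·3 = 65
  D: 8·2 + 9·3 + 5·2 + 2·1 + 12·0 + 4·2 = 63
  E: 8·1 + 9·2 + 5·0 + 2·3 + 12·4 + 4·0 = 80

63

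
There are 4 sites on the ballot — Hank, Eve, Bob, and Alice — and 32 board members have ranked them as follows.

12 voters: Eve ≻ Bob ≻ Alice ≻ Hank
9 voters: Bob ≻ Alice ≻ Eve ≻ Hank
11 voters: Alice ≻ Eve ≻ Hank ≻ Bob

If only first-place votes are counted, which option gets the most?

First-place vote totals:
  Hank: 0
  Eve: 12
  Bob: 9
  Alice: 11
Eve has the most first-place votes.

Eve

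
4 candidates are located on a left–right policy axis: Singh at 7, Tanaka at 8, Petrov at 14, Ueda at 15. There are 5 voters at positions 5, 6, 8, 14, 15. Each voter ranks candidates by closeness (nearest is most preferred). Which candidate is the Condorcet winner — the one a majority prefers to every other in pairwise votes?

With single-peaked preferences on a line, the Condorcet winner is the candidate closest to the median voter.
The median voter (position 8) is closest to Tanaka at 8.
Check: Tanaka vs Singh — voters closer to Tanaka: 3 of 5.

Tanaka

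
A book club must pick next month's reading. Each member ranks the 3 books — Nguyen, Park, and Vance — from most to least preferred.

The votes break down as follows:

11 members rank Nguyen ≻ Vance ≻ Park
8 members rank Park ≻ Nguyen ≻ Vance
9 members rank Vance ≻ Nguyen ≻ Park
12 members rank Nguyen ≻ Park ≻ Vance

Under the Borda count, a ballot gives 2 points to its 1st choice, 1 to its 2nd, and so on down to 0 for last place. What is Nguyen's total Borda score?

63

Borda scores:
  Nguyen: 11·2 + 8·1 + 9·1 + 12·2 = 63
  Park: 11·0 + 8·2 + 9·0 + 12·1 = 28
  Vance: 11·1 + 8·0 + 9·2 + 12·0 = 29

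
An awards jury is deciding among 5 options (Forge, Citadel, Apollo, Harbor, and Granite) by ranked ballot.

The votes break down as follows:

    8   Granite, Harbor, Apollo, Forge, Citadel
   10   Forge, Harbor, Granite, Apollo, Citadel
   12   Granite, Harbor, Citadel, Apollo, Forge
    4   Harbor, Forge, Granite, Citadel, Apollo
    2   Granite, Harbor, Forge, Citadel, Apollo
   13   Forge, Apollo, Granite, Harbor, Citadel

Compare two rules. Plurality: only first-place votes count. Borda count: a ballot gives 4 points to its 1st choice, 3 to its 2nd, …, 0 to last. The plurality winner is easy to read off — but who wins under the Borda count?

Plurality first-place counts: Forge 23, Citadel 0, Apollo 0, Harbor 4, Granite 22 → Forge.
Borda totals: Forge 116, Citadel 30, Apollo 77, Harbor 125, Granite 142 → Granite.

Granite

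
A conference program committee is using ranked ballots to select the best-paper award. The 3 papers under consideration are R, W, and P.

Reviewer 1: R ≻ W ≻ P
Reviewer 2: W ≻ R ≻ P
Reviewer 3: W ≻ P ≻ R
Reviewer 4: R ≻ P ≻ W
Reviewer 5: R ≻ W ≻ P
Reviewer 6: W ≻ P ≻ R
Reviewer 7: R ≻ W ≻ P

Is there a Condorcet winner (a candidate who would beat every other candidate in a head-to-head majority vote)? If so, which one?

R

Head-to-head results (7 voters total):
R vs W: R wins 4–3.
R vs P: R wins 5–2.
W vs P: W wins 6–1.
R beats each rival — W (4–3), P (5–2) — so R is the Condorcet winner.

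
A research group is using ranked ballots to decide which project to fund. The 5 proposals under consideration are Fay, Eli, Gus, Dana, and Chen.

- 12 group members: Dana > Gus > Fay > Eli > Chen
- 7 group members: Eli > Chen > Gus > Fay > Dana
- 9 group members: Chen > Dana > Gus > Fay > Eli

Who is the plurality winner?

First-place vote totals:
  Fay: 0
  Eli: 7
  Gus: 0
  Dana: 12
  Chen: 9
Dana has the most first-place votes.

Dana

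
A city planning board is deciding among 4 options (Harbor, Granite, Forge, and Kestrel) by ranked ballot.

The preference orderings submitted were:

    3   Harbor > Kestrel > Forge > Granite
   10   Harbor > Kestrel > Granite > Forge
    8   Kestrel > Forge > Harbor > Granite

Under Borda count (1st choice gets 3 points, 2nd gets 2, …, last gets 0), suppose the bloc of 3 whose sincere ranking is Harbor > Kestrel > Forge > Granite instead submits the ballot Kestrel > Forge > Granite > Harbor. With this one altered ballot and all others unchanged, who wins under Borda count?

Kestrel

Borda totals with the altered ballot: Harbor 38, Granite 13, Forge 22, Kestrel 53.
The winner is unchanged: still Kestrel.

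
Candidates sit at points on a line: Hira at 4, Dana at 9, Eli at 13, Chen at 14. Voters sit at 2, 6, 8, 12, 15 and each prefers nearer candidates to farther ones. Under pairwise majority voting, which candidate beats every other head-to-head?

Dana

With single-peaked preferences on a line, the Condorcet winner is the candidate closest to the median voter.
The median voter (position 8) is closest to Dana at 9.
Check: Dana vs Eli — voters closer to Dana: 3 of 5.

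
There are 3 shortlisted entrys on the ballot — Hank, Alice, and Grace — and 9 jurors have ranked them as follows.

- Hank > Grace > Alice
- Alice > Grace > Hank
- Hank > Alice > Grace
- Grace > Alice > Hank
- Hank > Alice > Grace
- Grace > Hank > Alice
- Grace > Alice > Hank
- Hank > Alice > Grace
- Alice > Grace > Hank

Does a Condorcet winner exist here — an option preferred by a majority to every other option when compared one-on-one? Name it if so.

No Condorcet winner

Head-to-head results (9 voters total):
Hank vs Alice: Hank wins 5–4.
Hank vs Grace: Grace wins 5–4.
Alice vs Grace: Alice wins 5–4.
No candidate beats all others: Hank beats Alice beats Grace beats Hank, a majority cycle.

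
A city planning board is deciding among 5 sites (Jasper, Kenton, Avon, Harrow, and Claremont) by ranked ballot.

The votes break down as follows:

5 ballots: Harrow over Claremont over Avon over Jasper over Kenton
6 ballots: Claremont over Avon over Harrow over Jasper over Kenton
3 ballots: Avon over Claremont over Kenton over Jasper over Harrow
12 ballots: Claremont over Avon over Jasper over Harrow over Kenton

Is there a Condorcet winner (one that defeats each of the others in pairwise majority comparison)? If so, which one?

Head-to-head results (26 voters total):
Jasper vs Kenton: Jasper wins 23–3.
Jasper vs Avon: Avon wins 26–0.
Jasper vs Harrow: Jasper wins 15–11.
Jasper vs Claremont: Claremont wins 26–0.
Kenton vs Avon: Avon wins 26–0.
Kenton vs Harrow: Harrow wins 23–3.
Kenton vs Claremont: Claremont wins 26–0.
Avon vs Harrow: Avon wins 21–5.
Avon vs Claremont: Claremont wins 23–3.
Harrow vs Claremont: Claremont wins 21–5.
Claremont beats each rival — Jasper (26–0), Kenton (26–0), Avon (23–3), Harrow (21–5) — so Claremont is the Condorcet winner.

Claremont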